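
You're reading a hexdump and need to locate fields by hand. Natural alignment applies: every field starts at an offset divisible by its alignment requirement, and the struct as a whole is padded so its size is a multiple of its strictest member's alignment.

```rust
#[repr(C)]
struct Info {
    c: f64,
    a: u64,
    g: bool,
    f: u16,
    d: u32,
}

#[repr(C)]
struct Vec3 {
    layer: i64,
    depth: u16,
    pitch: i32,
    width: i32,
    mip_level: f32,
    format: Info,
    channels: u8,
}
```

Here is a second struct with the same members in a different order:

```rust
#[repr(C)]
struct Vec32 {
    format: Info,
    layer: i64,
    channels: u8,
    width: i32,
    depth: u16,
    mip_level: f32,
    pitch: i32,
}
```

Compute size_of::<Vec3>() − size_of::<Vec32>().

0

Info: @0: c [8B, align 8] → 8; @8: a [8B, align 8] → 16; @16: g [1B, align 1] → 17; +1 pad (align 2); @18: f [2B, align 2] → 20; @20: d [4B, align 4] → 24; size 24, align 8
@0: layer [8B, align 8] → 8
@8: depth [2B, align 2] → 10
+2 pad (align 4)
@12: pitch [4B, align 4] → 16
@16: width [4B, align 4] → 20
@20: mip_level [4B, align 4] → 24
@24: format [24B, align 8] → 48
@48: channels [1B, align 1] → 49
+7 tail pad (align 8)
size 56, align 8
— Vec32 —
@0: format [24B, align 8] → 24
@24: layer [8B, align 8] → 32
@32: channels [1B, align 1] → 33
+3 pad (align 4)
@36: width [4B, align 4] → 40
@40: depth [2B, align 2] → 42
+2 pad (align 4)
@44: mip_level [4B, align 4] → 48
@48: pitch [4B, align 4] → 52
+4 tail pad (align 8)
size 56, align 8
56 − 56 = 0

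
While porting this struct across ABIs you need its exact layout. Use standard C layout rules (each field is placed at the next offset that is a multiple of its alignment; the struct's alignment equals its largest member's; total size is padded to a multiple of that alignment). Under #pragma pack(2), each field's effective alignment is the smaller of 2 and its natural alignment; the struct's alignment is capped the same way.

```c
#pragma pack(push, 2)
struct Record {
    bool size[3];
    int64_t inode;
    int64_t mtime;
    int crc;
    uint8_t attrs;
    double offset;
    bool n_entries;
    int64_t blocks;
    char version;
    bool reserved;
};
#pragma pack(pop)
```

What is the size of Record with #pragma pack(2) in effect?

46

size at 0 (size 3, align 1) → ends 3
pad 1 to align 2 for inode
inode at 4 (size 8, align 2) → ends 12
mtime at 12 (size 8, align 2) → ends 20
crc at 20 (size 4, align 2) → ends 24
attrs at 24 (size 1, align 1) → ends 25
pad 1 to align 2 for offset
offset at 26 (size 8, align 2) → ends 34
n_entries at 34 (size 1, align 1) → ends 35
pad 1 to align 2 for blocks
blocks at 36 (size 8, align 2) → ends 44
version at 44 (size 1, align 1) → ends 45
reserved at 45 (size 1, align 1) → ends 46
total 46 bytes, alignment 2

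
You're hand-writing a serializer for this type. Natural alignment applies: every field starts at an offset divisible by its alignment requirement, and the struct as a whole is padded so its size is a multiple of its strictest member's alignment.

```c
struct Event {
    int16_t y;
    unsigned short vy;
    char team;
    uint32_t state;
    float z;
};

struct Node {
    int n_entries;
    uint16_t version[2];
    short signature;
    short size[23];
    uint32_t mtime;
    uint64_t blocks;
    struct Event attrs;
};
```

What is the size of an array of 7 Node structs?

616

Event: @0: y [2B, align 2] → 2; @2: vy [2B, align 2] → 4; @4: team [1B, align 1] → 5; +3 pad (align 4); @8: state [4B, align 4] → 12; @12: z [4B, align 4] → 16; size 16, align 4
@0: n_entries [4B, align 4] → 4
@4: version [4B, align 2] → 8
@8: signature [2B, align 2] → 10
@10: size [46B, align 2] → 56
@56: mtime [4B, align 4] → 60
+4 pad (align 8)
@64: blocks [8B, align 8] → 72
@72: attrs [16B, align 4] → 88
size 88, align 8
array of 7: 7 × 88 = 616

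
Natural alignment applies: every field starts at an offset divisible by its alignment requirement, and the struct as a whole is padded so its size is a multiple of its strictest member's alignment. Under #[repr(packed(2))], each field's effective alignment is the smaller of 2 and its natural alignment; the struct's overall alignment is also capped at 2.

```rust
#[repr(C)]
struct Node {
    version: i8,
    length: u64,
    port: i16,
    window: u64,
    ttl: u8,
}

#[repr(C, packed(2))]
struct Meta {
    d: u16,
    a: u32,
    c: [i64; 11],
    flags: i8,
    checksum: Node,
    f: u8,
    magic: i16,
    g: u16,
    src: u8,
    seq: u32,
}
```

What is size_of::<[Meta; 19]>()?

2812

Node: @0: version [1B, align 1] → 1; +7 pad (align 8); @8: length [8B, align 8] → 16; @16: port [2B, align 2] → 18; +6 pad (align 8); @24: window [8B, align 8] → 32; @32: ttl [1B, align 1] → 33; +7 tail pad (align 8); size 40, align 8
@0: d [2B, align 2] → 2
@2: a [4B, align 2] → 6
@6: c [88B, align 2] → 94
@94: flags [1B, align 1] → 95
+1 pad (align 2)
@96: checksum [40B, align 2] → 136
@136: f [1B, align 1] → 137
+1 pad (align 2)
@138: magic [2B, align 2] → 140
@140: g [2B, align 2] → 142
@142: src [1B, align 1] → 143
+1 pad (align 2)
@144: seq [4B, align 2] → 148
size 148, align 2
array of 19: 19 × 148 = 2812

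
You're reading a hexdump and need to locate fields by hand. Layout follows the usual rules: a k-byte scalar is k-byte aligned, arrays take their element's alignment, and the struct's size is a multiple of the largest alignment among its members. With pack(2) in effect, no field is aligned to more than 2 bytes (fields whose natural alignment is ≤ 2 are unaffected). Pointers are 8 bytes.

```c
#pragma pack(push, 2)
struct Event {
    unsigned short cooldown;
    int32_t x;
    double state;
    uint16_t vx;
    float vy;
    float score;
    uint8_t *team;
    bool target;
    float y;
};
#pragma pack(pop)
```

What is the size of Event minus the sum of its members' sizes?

1

cooldown at 0 (size 2, align 2) → ends 2
x at 2 (size 4, align 2) → ends 6
state at 6 (size 8, align 2) → ends 14
vx at 14 (size 2, align 2) → ends 16
vy at 16 (size 4, align 2) → ends 20
score at 20 (size 4, align 2) → ends 24
team at 24 (size 8, align 2) → ends 32
target at 32 (size 1, align 1) → ends 33
pad 1 to align 2 for y
y at 34 (size 4, align 2) → ends 38
total 38 bytes, alignment 2
data bytes 37, size 38 → padding 1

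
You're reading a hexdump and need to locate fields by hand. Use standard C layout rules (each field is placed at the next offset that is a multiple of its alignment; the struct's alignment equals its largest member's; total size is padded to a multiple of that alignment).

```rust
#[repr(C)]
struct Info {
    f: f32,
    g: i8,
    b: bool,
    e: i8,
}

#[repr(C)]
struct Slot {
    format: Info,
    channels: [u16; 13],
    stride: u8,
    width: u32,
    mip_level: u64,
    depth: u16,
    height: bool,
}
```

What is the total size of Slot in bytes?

56 bytes

Info: @0: f [4B, align 4] → 4; @4: g [1B, align 1] → 5; @5: b [1B, align 1] → 6; @6: e [1B, align 1] → 7; +1 tail pad (align 4); size 8, align 4
@0: format [8B, align 4] → 8
@8: channels [26B, align 2] → 34
@34: stride [1B, align 1] → 35
+1 pad (align 4)
@36: width [4B, align 4] → 40
@40: mip_level [8B, align 8] → 48
@48: depth [2B, align 2] → 50
@50: height [1B, align 1] → 51
+5 tail pad (align 8)
size 56, align 8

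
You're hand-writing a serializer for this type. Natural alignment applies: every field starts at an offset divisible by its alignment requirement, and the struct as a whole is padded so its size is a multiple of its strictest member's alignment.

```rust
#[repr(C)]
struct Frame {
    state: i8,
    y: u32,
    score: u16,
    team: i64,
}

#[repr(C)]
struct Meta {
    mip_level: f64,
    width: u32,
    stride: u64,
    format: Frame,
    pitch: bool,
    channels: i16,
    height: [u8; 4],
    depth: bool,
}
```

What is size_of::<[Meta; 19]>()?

1216

Frame: 0..1  state  (1B, 1-aligned); 1..4  -- padding (3B); 4..8  y  (4B, 4-aligned); 8..10  score  (2B, 2-aligned); 10..16  -- padding (6B); 16..24  team  (8B, 8-aligned); sizeof = 24, alignof = 8
0..8  mip_level  (8B, 8-aligned)
8..12  width  (4B, 4-aligned)
12..16  -- padding (4B)
16..24  stride  (8B, 8-aligned)
24..48  format  (24B, 8-aligned)
48..49  pitch  (1B, 1-aligned)
49..50  -- padding (1B)
50..52  channels  (2B, 2-aligned)
52..56  height  (4B, 1-aligned)
56..57  depth  (1B, 1-aligned)
57..64  -- tail padding (7B)
sizeof = 64, alignof = 8
array of 19: 19 × 64 = 1216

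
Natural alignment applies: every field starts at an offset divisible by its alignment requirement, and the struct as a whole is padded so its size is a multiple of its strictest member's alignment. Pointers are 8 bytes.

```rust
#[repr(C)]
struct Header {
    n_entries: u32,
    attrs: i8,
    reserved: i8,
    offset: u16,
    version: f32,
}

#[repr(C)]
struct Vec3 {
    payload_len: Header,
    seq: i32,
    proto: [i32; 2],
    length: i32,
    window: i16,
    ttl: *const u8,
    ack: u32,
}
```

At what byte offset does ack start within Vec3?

40

Header: 0..4  n_entries  (4B, 4-aligned); 4..5  attrs  (1B, 1-aligned); 5..6  reserved  (1B, 1-aligned); 6..8  offset  (2B, 2-aligned); 8..12  version  (4B, 4-aligned); sizeof = 12, alignof = 4
0..12  payload_len  (12B, 4-aligned)
12..16  seq  (4B, 4-aligned)
16..24  proto  (8B, 4-aligned)
24..28  length  (4B, 4-aligned)
28..30  window  (2B, 2-aligned)
30..32  -- padding (2B)
32..40  ttl  (8B, 8-aligned)
40..44  ack  (4B, 4-aligned)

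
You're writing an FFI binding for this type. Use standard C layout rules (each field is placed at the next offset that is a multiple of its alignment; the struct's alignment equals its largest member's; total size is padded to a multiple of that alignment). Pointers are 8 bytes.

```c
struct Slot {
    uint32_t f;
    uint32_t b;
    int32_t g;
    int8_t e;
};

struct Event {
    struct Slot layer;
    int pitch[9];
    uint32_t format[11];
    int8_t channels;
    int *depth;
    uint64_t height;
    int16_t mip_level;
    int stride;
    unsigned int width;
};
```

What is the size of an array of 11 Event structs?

1496

Slot: 0..4  f  (4B, 4-aligned); 4..8  b  (4B, 4-aligned); 8..12  g  (4B, 4-aligned); 12..13  e  (1B, 1-aligned); 13..16  -- tail padding (3B); sizeof = 16, alignof = 4
0..16  layer  (16B, 4-aligned)
16..52  pitch  (36B, 4-aligned)
52..96  format  (44B, 4-aligned)
96..97  channels  (1B, 1-aligned)
97..104  -- padding (7B)
104..112  depth  (8B, 8-aligned)
112..120  height  (8B, 8-aligned)
120..122  mip_level  (2B, 2-aligned)
122..124  -- padding (2B)
124..128  stride  (4B, 4-aligned)
128..132  width  (4B, 4-aligned)
132..136  -- tail padding (4B)
sizeof = 136, alignof = 8
array of 11: 11 × 136 = 1496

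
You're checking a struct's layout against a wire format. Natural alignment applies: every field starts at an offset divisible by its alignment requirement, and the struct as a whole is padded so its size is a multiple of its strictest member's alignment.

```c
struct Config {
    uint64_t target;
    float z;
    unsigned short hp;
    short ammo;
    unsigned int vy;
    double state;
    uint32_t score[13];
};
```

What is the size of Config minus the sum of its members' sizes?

8

@0: target [8B, align 8] → 8
@8: z [4B, align 4] → 12
@12: hp [2B, align 2] → 14
@14: ammo [2B, align 2] → 16
@16: vy [4B, align 4] → 20
+4 pad (align 8)
@24: state [8B, align 8] → 32
@32: score [52B, align 4] → 84
+4 tail pad (align 8)
size 88, align 8
data bytes 80, size 88 → padding 8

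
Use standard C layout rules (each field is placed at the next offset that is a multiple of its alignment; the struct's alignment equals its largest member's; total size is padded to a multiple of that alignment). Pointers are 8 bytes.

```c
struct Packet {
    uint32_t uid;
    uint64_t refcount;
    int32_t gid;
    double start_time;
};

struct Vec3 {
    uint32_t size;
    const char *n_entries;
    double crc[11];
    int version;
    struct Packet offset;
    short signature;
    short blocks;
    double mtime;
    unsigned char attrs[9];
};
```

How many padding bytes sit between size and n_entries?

4

Packet: @0: uid [4B, align 4] → 4; +4 pad (align 8); @8: refcount [8B, align 8] → 16; @16: gid [4B, align 4] → 20; +4 pad (align 8); @24: start_time [8B, align 8] → 32; size 32, align 8
@0: size [4B, align 4] → 4
+4 pad (align 8)
@8: n_entries [8B, align 8] → 16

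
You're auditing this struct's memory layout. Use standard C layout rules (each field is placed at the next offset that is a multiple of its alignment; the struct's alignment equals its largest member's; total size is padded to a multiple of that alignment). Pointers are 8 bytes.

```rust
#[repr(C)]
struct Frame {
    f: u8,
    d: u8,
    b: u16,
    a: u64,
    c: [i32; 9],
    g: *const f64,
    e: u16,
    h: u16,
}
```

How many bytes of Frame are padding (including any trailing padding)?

12

@0: f [1B, align 1] → 1
@1: d [1B, align 1] → 2
@2: b [2B, align 2] → 4
+4 pad (align 8)
@8: a [8B, align 8] → 16
@16: c [36B, align 4] → 52
+4 pad (align 8)
@56: g [8B, align 8] → 64
@64: e [2B, align 2] → 66
@66: h [2B, align 2] → 68
+4 tail pad (align 8)
size 72, align 8
data bytes 60, size 72 → padding 12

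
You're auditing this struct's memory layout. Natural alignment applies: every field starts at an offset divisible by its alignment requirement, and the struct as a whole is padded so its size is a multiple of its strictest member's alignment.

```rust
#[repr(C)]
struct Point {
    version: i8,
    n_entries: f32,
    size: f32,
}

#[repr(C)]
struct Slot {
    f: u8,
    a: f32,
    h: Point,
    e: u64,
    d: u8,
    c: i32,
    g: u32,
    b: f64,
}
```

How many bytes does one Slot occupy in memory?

Point: @0: version [1B, align 1] → 1; +3 pad (align 4); @4: n_entries [4B, align 4] → 8; @8: size [4B, align 4] → 12; size 12, align 4
@0: f [1B, align 1] → 1
+3 pad (align 4)
@4: a [4B, align 4] → 8
@8: h [12B, align 4] → 20
+4 pad (align 8)
@24: e [8B, align 8] → 32
@32: d [1B, align 1] → 33
+3 pad (align 4)
@36: c [4B, align 4] → 40
@40: g [4B, align 4] → 44
+4 pad (align 8)
@48: b [8B, align 8] → 56
size 56, align 8

56 bytes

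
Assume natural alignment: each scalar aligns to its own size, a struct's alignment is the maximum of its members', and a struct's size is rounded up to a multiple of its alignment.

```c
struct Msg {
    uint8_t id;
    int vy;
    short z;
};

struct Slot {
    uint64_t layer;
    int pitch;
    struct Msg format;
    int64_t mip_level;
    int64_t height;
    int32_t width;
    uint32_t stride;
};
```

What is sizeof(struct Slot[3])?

144

Msg: 0..1  id  (1B, 1-aligned); 1..4  -- padding (3B); 4..8  vy  (4B, 4-aligned); 8..10  z  (2B, 2-aligned); 10..12  -- tail padding (2B); sizeof = 12, alignof = 4
0..8  layer  (8B, 8-aligned)
8..12  pitch  (4B, 4-aligned)
12..24  format  (12B, 4-aligned)
24..32  mip_level  (8B, 8-aligned)
32..40  height  (8B, 8-aligned)
40..44  width  (4B, 4-aligned)
44..48  stride  (4B, 4-aligned)
sizeof = 48, alignof = 8
array of 3: 3 × 48 = 144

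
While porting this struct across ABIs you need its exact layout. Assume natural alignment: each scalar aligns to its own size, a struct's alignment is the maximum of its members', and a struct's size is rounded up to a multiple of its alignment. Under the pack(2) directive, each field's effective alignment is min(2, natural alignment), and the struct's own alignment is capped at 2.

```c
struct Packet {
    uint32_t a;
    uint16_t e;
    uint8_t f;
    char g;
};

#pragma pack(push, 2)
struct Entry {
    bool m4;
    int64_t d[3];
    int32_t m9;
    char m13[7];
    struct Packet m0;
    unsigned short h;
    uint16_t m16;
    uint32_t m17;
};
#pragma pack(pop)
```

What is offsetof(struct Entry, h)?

Packet: a at 0 (size 4, align 4) → ends 4; e at 4 (size 2, align 2) → ends 6; f at 6 (size 1, align 1) → ends 7; g at 7 (size 1, align 1) → ends 8; total 8 bytes, alignment 4
m4 at 0 (size 1, align 1) → ends 1
pad 1 to align 2 for d
d at 2 (size 24, align 2) → ends 26
m9 at 26 (size 4, align 2) → ends 30
m13 at 30 (size 7, align 1) → ends 37
pad 1 to align 2 for m0
m0 at 38 (size 8, align 2) → ends 46
h at 46 (size 2, align 2) → ends 48

46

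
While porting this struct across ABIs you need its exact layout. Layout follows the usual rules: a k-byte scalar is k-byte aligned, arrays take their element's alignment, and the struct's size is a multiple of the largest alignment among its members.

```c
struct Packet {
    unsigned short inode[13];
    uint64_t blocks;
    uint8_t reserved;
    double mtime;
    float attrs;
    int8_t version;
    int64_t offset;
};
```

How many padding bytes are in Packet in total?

@0: inode [26B, align 2] → 26
+6 pad (align 8)
@32: blocks [8B, align 8] → 40
@40: reserved [1B, align 1] → 41
+7 pad (align 8)
@48: mtime [8B, align 8] → 56
@56: attrs [4B, align 4] → 60
@60: version [1B, align 1] → 61
+3 pad (align 8)
@64: offset [8B, align 8] → 72
size 72, align 8
data bytes 56, size 72 → padding 16

16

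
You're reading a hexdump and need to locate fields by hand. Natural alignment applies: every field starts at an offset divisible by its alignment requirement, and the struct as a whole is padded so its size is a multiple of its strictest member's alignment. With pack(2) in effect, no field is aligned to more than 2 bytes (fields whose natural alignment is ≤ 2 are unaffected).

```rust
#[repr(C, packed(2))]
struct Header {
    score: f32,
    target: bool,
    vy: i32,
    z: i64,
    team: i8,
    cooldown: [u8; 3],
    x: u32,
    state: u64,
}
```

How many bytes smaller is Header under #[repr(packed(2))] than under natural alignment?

natural layout:
  score at 0 (size 4, align 4) → ends 4
  target at 4 (size 1, align 1) → ends 5
  pad 3 to align 4 for vy
  vy at 8 (size 4, align 4) → ends 12
  pad 4 to align 8 for z
  z at 16 (size 8, align 8) → ends 24
  team at 24 (size 1, align 1) → ends 25
  cooldown at 25 (size 3, align 1) → ends 28
  x at 28 (size 4, align 4) → ends 32
  state at 32 (size 8, align 8) → ends 40
  total 40 bytes, alignment 8
packed(2) layout:
  score at 0 (size 4, align 2) → ends 4
  target at 4 (size 1, align 1) → ends 5
  pad 1 to align 2 for vy
  vy at 6 (size 4, align 2) → ends 10
  z at 10 (size 8, align 2) → ends 18
  team at 18 (size 1, align 1) → ends 19
  cooldown at 19 (size 3, align 1) → ends 22
  x at 22 (size 4, align 2) → ends 26
  state at 26 (size 8, align 2) → ends 34
  total 34 bytes, alignment 2
40 − 34 = 6

6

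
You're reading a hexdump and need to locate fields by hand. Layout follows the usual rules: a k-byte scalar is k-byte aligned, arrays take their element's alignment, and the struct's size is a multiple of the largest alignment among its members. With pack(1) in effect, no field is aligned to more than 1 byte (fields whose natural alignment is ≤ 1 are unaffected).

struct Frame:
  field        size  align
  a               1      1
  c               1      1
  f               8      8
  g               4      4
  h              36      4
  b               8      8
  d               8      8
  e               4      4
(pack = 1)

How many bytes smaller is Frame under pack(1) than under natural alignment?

natural layout:
  a at 0 (size 1, align 1) → ends 1
  c at 1 (size 1, align 1) → ends 2
  pad 6 to align 8 for f
  f at 8 (size 8, align 8) → ends 16
  g at 16 (size 4, align 4) → ends 20
  h at 20 (size 36, align 4) → ends 56
  b at 56 (size 8, align 8) → ends 64
  d at 64 (size 8, align 8) → ends 72
  e at 72 (size 4, align 4) → ends 76
  tail pad 4 to reach multiple of 8
  total 80 bytes, alignment 8
packed(1) layout:
  a at 0 (size 1, align 1) → ends 1
  c at 1 (size 1, align 1) → ends 2
  f at 2 (size 8, align 1) → ends 10
  g at 10 (size 4, align 1) → ends 14
  h at 14 (size 36, align 1) → ends 50
  b at 50 (size 8, align 1) → ends 58
  d at 58 (size 8, align 1) → ends 66
  e at 66 (size 4, align 1) → ends 70
  total 70 bytes, alignment 1
80 − 70 = 10

10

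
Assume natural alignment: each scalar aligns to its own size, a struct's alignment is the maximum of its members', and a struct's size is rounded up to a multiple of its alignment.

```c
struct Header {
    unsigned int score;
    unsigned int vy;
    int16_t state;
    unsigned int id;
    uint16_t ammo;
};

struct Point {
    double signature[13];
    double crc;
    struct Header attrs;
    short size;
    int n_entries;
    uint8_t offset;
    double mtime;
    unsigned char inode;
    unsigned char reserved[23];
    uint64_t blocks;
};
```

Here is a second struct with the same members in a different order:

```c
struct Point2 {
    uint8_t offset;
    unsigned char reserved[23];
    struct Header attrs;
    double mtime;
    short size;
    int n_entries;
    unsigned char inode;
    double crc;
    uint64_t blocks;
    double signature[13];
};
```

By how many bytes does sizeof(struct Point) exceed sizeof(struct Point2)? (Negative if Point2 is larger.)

-8

Header: score at 0 (size 4, align 4) → ends 4; vy at 4 (size 4, align 4) → ends 8; state at 8 (size 2, align 2) → ends 10; pad 2 to align 4 for id; id at 12 (size 4, align 4) → ends 16; ammo at 16 (size 2, align 2) → ends 18; tail pad 2 to reach multiple of 4; total 20 bytes, alignment 4
signature at 0 (size 104, align 8) → ends 104
crc at 104 (size 8, align 8) → ends 112
attrs at 112 (size 20, align 4) → ends 132
size at 132 (size 2, align 2) → ends 134
pad 2 to align 4 for n_entries
n_entries at 136 (size 4, align 4) → ends 140
offset at 140 (size 1, align 1) → ends 141
pad 3 to align 8 for mtime
mtime at 144 (size 8, align 8) → ends 152
inode at 152 (size 1, align 1) → ends 153
reserved at 153 (size 23, align 1) → ends 176
blocks at 176 (size 8, align 8) → ends 184
total 184 bytes, alignment 8
— Point2 —
offset at 0 (size 1, align 1) → ends 1
reserved at 1 (size 23, align 1) → ends 24
attrs at 24 (size 20, align 4) → ends 44
pad 4 to align 8 for mtime
mtime at 48 (size 8, align 8) → ends 56
size at 56 (size 2, align 2) → ends 58
pad 2 to align 4 for n_entries
n_entries at 60 (size 4, align 4) → ends 64
inode at 64 (size 1, align 1) → ends 65
pad 7 to align 8 for crc
crc at 72 (size 8, align 8) → ends 80
blocks at 80 (size 8, align 8) → ends 88
signature at 88 (size 104, align 8) → ends 192
total 192 bytes, alignment 8
184 − 192 = -8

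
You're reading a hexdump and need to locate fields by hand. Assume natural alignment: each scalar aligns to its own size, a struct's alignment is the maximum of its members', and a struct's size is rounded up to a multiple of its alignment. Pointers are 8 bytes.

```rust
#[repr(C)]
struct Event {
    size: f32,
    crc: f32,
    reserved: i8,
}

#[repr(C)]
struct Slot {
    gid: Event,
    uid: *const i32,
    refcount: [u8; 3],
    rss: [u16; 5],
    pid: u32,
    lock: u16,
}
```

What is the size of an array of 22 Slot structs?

Event: size at 0 (size 4, align 4) → ends 4; crc at 4 (size 4, align 4) → ends 8; reserved at 8 (size 1, align 1) → ends 9; tail pad 3 to reach multiple of 4; total 12 bytes, alignment 4
gid at 0 (size 12, align 4) → ends 12
pad 4 to align 8 for uid
uid at 16 (size 8, align 8) → ends 24
refcount at 24 (size 3, align 1) → ends 27
pad 1 to align 2 for rss
rss at 28 (size 10, align 2) → ends 38
pad 2 to align 4 for pid
pid at 40 (size 4, align 4) → ends 44
lock at 44 (size 2, align 2) → ends 46
tail pad 2 to reach multiple of 8
total 48 bytes, alignment 8
array of 22: 22 × 48 = 1056

1056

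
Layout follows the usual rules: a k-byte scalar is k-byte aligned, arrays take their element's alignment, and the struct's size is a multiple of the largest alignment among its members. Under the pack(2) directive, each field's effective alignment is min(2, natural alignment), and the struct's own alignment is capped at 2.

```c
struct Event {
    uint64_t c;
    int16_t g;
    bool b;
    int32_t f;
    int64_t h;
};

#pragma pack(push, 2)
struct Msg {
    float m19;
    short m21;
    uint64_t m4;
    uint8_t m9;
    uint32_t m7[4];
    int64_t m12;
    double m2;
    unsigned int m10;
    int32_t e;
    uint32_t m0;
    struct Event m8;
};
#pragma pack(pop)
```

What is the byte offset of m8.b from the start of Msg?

Event: @0: c [8B, align 8] → 8; @8: g [2B, align 2] → 10; @10: b [1B, align 1] → 11; +1 pad (align 4); @12: f [4B, align 4] → 16; @16: h [8B, align 8] → 24; size 24, align 8
@0: m19 [4B, align 2] → 4
@4: m21 [2B, align 2] → 6
@6: m4 [8B, align 2] → 14
@14: m9 [1B, align 1] → 15
+1 pad (align 2)
@16: m7 [16B, align 2] → 32
@32: m12 [8B, align 2] → 40
@40: m2 [8B, align 2] → 48
@48: m10 [4B, align 2] → 52
@52: e [4B, align 2] → 56
@56: m0 [4B, align 2] → 60
@60: m8 [24B, align 2] → 84
within Event: b at 10
60 + 10 = 70

70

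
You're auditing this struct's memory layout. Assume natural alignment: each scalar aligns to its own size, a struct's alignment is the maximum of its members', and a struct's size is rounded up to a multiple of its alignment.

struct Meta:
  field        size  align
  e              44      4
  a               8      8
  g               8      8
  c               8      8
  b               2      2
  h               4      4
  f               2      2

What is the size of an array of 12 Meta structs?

@0: e [44B, align 4] → 44
+4 pad (align 8)
@48: a [8B, align 8] → 56
@56: g [8B, align 8] → 64
@64: c [8B, align 8] → 72
@72: b [2B, align 2] → 74
+2 pad (align 4)
@76: h [4B, align 4] → 80
@80: f [2B, align 2] → 82
+6 tail pad (align 8)
size 88, align 8
array of 12: 12 × 88 = 1056

1056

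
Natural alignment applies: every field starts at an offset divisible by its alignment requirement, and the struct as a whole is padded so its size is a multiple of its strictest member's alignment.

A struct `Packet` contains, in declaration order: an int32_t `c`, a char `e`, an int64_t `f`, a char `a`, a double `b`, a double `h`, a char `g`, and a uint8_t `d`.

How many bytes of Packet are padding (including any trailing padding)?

16

c at 0 (size 4, align 4) → ends 4
e at 4 (size 1, align 1) → ends 5
pad 3 to align 8 for f
f at 8 (size 8, align 8) → ends 16
a at 16 (size 1, align 1) → ends 17
pad 7 to align 8 for b
b at 24 (size 8, align 8) → ends 32
h at 32 (size 8, align 8) → ends 40
g at 40 (size 1, align 1) → ends 41
d at 41 (size 1, align 1) → ends 42
tail pad 6 to reach multiple of 8
total 48 bytes, alignment 8
data bytes 32, size 48 → padding 16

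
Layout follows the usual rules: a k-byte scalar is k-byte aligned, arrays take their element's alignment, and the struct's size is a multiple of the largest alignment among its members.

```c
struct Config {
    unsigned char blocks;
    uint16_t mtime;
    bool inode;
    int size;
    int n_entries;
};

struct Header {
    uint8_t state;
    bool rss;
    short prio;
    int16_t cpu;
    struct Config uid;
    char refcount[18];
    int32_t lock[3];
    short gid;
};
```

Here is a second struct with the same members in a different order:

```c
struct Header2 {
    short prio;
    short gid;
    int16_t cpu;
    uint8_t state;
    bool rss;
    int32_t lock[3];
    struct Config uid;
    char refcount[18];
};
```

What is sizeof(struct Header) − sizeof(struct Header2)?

4

Config: @0: blocks [1B, align 1] → 1; +1 pad (align 2); @2: mtime [2B, align 2] → 4; @4: inode [1B, align 1] → 5; +3 pad (align 4); @8: size [4B, align 4] → 12; @12: n_entries [4B, align 4] → 16; size 16, align 4
@0: state [1B, align 1] → 1
@1: rss [1B, align 1] → 2
@2: prio [2B, align 2] → 4
@4: cpu [2B, align 2] → 6
+2 pad (align 4)
@8: uid [16B, align 4] → 24
@24: refcount [18B, align 1] → 42
+2 pad (align 4)
@44: lock [12B, align 4] → 56
@56: gid [2B, align 2] → 58
+2 tail pad (align 4)
size 60, align 4
— Header2 —
@0: prio [2B, align 2] → 2
@2: gid [2B, align 2] → 4
@4: cpu [2B, align 2] → 6
@6: state [1B, align 1] → 7
@7: rss [1B, align 1] → 8
@8: lock [12B, align 4] → 20
@20: uid [16B, align 4] → 36
@36: refcount [18B, align 1] → 54
+2 tail pad (align 4)
size 56, align 4
60 − 56 = 4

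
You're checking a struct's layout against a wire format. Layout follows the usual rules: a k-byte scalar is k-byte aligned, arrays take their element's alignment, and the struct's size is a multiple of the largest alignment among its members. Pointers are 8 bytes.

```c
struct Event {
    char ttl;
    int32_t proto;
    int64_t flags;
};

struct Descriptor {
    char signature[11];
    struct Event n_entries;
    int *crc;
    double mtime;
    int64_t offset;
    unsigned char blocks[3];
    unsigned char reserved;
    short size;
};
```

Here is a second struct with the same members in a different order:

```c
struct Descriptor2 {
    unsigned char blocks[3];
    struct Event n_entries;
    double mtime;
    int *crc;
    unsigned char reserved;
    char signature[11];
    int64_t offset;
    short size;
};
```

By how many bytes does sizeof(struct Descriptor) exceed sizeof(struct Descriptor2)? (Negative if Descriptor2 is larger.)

-8

Event: 0..1  ttl  (1B, 1-aligned); 1..4  -- padding (3B); 4..8  proto  (4B, 4-aligned); 8..16  flags  (8B, 8-aligned); sizeof = 16, alignof = 8
0..11  signature  (11B, 1-aligned)
11..16  -- padding (5B)
16..32  n_entries  (16B, 8-aligned)
32..40  crc  (8B, 8-aligned)
40..48  mtime  (8B, 8-aligned)
48..56  offset  (8B, 8-aligned)
56..59  blocks  (3B, 1-aligned)
59..60  reserved  (1B, 1-aligned)
60..62  size  (2B, 2-aligned)
62..64  -- tail padding (2B)
sizeof = 64, alignof = 8
— Descriptor2 —
0..3  blocks  (3B, 1-aligned)
3..8  -- padding (5B)
8..24  n_entries  (16B, 8-aligned)
24..32  mtime  (8B, 8-aligned)
32..40  crc  (8B, 8-aligned)
40..41  reserved  (1B, 1-aligned)
41..52  signature  (11B, 1-aligned)
52..56  -- padding (4B)
56..64  offset  (8B, 8-aligned)
64..66  size  (2B, 2-aligned)
66..72  -- tail padding (6B)
sizeof = 72, alignof = 8
64 − 72 = -8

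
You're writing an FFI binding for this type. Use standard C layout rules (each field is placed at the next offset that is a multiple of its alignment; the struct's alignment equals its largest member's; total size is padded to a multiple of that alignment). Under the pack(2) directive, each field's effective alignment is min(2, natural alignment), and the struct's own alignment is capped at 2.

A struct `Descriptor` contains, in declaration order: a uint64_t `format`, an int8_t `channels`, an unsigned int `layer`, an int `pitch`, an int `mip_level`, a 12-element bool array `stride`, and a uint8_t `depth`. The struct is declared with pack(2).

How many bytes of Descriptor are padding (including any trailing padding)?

@0: format [8B, align 2] → 8
@8: channels [1B, align 1] → 9
+1 pad (align 2)
@10: layer [4B, align 2] → 14
@14: pitch [4B, align 2] → 18
@18: mip_level [4B, align 2] → 22
@22: stride [12B, align 1] → 34
@34: depth [1B, align 1] → 35
+1 tail pad (align 2)
size 36, align 2
data bytes 34, size 36 → padding 2

2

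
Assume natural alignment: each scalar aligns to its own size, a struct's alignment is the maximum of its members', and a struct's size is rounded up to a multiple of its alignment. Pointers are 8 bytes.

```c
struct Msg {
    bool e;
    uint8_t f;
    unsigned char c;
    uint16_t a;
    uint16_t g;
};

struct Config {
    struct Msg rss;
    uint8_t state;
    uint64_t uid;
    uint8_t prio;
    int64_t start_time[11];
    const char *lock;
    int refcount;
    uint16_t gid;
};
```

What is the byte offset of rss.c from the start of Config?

2

Msg: @0: e [1B, align 1] → 1; @1: f [1B, align 1] → 2; @2: c [1B, align 1] → 3; +1 pad (align 2); @4: a [2B, align 2] → 6; @6: g [2B, align 2] → 8; size 8, align 2
@0: rss [8B, align 2] → 8
within Msg: c at 2
0 + 2 = 2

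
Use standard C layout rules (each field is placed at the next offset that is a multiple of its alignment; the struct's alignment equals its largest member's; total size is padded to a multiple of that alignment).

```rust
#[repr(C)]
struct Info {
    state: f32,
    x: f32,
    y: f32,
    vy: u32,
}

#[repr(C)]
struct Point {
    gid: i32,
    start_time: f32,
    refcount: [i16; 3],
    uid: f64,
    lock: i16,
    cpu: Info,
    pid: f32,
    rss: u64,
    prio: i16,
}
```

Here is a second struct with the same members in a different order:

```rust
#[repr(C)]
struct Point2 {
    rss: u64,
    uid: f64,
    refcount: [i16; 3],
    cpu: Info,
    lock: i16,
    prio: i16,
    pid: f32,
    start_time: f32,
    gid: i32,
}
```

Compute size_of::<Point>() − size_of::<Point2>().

Info: state at 0 (size 4, align 4) → ends 4; x at 4 (size 4, align 4) → ends 8; y at 8 (size 4, align 4) → ends 12; vy at 12 (size 4, align 4) → ends 16; total 16 bytes, alignment 4
gid at 0 (size 4, align 4) → ends 4
start_time at 4 (size 4, align 4) → ends 8
refcount at 8 (size 6, align 2) → ends 14
pad 2 to align 8 for uid
uid at 16 (size 8, align 8) → ends 24
lock at 24 (size 2, align 2) → ends 26
pad 2 to align 4 for cpu
cpu at 28 (size 16, align 4) → ends 44
pid at 44 (size 4, align 4) → ends 48
rss at 48 (size 8, align 8) → ends 56
prio at 56 (size 2, align 2) → ends 58
tail pad 6 to reach multiple of 8
total 64 bytes, alignment 8
— Point2 —
rss at 0 (size 8, align 8) → ends 8
uid at 8 (size 8, align 8) → ends 16
refcount at 16 (size 6, align 2) → ends 22
pad 2 to align 4 for cpu
cpu at 24 (size 16, align 4) → ends 40
lock at 40 (size 2, align 2) → ends 42
prio at 42 (size 2, align 2) → ends 44
pid at 44 (size 4, align 4) → ends 48
start_time at 48 (size 4, align 4) → ends 52
gid at 52 (size 4, align 4) → ends 56
total 56 bytes, alignment 8
64 − 56 = 8

8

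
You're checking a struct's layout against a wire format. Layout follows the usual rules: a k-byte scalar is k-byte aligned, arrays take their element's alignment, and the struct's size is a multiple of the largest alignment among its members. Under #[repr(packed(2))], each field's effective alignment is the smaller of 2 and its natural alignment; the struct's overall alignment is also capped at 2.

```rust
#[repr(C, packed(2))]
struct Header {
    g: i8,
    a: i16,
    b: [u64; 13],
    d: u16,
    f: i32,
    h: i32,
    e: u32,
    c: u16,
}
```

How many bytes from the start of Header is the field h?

114

@0: g [1B, align 1] → 1
+1 pad (align 2)
@2: a [2B, align 2] → 4
@4: b [104B, align 2] → 108
@108: d [2B, align 2] → 110
@110: f [4B, align 2] → 114
@114: h [4B, align 2] → 118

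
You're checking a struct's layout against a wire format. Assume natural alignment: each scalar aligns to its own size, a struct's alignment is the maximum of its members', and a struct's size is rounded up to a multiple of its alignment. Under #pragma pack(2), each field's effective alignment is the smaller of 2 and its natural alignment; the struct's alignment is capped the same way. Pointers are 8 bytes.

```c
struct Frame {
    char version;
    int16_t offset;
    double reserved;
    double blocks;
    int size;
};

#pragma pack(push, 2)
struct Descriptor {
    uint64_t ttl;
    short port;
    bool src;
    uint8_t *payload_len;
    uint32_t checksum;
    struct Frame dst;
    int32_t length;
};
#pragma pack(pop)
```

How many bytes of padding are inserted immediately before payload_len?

1

Frame: 0..1  version  (1B, 1-aligned); 1..2  -- padding (1B); 2..4  offset  (2B, 2-aligned); 4..8  -- padding (4B); 8..16  reserved  (8B, 8-aligned); 16..24  blocks  (8B, 8-aligned); 24..28  size  (4B, 4-aligned); 28..32  -- tail padding (4B); sizeof = 32, alignof = 8
0..8  ttl  (8B, 2-aligned)
8..10  port  (2B, 2-aligned)
10..11  src  (1B, 1-aligned)
11..12  -- padding (1B)
12..20  payload_len  (8B, 2-aligned)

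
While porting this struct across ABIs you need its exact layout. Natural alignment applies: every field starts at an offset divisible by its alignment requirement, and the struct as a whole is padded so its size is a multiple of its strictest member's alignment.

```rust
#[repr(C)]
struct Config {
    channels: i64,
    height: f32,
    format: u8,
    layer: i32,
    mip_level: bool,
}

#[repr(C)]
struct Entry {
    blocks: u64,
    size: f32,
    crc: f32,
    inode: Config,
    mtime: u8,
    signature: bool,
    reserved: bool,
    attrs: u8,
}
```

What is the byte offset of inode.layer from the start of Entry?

32

Config: channels at 0 (size 8, align 8) → ends 8; height at 8 (size 4, align 4) → ends 12; format at 12 (size 1, align 1) → ends 13; pad 3 to align 4 for layer; layer at 16 (size 4, align 4) → ends 20; mip_level at 20 (size 1, align 1) → ends 21; tail pad 3 to reach multiple of 8; total 24 bytes, alignment 8
blocks at 0 (size 8, align 8) → ends 8
size at 8 (size 4, align 4) → ends 12
crc at 12 (size 4, align 4) → ends 16
inode at 16 (size 24, align 8) → ends 40
within Config: layer at 16
16 + 16 = 32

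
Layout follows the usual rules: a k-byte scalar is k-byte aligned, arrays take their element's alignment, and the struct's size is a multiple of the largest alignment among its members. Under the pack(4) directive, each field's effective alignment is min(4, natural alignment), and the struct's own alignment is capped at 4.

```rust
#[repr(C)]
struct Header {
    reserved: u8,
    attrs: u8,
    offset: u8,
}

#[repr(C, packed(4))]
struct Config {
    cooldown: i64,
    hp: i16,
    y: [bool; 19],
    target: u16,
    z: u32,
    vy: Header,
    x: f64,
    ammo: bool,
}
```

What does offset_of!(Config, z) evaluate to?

Header: reserved at 0 (size 1, align 1) → ends 1; attrs at 1 (size 1, align 1) → ends 2; offset at 2 (size 1, align 1) → ends 3; total 3 bytes, alignment 1
cooldown at 0 (size 8, align 4) → ends 8
hp at 8 (size 2, align 2) → ends 10
y at 10 (size 19, align 1) → ends 29
pad 1 to align 2 for target
target at 30 (size 2, align 2) → ends 32
z at 32 (size 4, align 4) → ends 36

32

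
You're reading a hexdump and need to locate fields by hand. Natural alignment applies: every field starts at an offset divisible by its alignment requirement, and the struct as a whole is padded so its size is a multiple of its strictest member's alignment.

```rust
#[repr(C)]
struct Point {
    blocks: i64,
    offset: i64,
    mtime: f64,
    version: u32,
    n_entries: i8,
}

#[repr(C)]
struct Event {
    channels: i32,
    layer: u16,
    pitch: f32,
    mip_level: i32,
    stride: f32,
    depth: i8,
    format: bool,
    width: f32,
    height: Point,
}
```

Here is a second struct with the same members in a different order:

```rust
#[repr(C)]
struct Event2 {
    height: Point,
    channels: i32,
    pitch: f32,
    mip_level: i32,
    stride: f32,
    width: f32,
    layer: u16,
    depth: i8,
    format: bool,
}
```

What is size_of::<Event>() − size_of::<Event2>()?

Point: blocks at 0 (size 8, align 8) → ends 8; offset at 8 (size 8, align 8) → ends 16; mtime at 16 (size 8, align 8) → ends 24; version at 24 (size 4, align 4) → ends 28; n_entries at 28 (size 1, align 1) → ends 29; tail pad 3 to reach multiple of 8; total 32 bytes, alignment 8
channels at 0 (size 4, align 4) → ends 4
layer at 4 (size 2, align 2) → ends 6
pad 2 to align 4 for pitch
pitch at 8 (size 4, align 4) → ends 12
mip_level at 12 (size 4, align 4) → ends 16
stride at 16 (size 4, align 4) → ends 20
depth at 20 (size 1, align 1) → ends 21
format at 21 (size 1, align 1) → ends 22
pad 2 to align 4 for width
width at 24 (size 4, align 4) → ends 28
pad 4 to align 8 for height
height at 32 (size 32, align 8) → ends 64
total 64 bytes, alignment 8
— Event2 —
height at 0 (size 32, align 8) → ends 32
channels at 32 (size 4, align 4) → ends 36
pitch at 36 (size 4, align 4) → ends 40
mip_level at 40 (size 4, align 4) → ends 44
stride at 44 (size 4, align 4) → ends 48
width at 48 (size 4, align 4) → ends 52
layer at 52 (size 2, align 2) → ends 54
depth at 54 (size 1, align 1) → ends 55
format at 55 (size 1, align 1) → ends 56
total 56 bytes, alignment 8
64 − 56 = 8

8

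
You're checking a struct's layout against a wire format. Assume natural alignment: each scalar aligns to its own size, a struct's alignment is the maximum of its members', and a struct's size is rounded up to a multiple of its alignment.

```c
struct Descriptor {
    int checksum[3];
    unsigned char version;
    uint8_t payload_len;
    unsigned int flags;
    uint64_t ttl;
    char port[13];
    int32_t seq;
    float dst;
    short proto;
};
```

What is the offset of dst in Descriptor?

52

checksum at 0 (size 12, align 4) → ends 12
version at 12 (size 1, align 1) → ends 13
payload_len at 13 (size 1, align 1) → ends 14
pad 2 to align 4 for flags
flags at 16 (size 4, align 4) → ends 20
pad 4 to align 8 for ttl
ttl at 24 (size 8, align 8) → ends 32
port at 32 (size 13, align 1) → ends 45
pad 3 to align 4 for seq
seq at 48 (size 4, align 4) → ends 52
dst at 52 (size 4, align 4) → ends 56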